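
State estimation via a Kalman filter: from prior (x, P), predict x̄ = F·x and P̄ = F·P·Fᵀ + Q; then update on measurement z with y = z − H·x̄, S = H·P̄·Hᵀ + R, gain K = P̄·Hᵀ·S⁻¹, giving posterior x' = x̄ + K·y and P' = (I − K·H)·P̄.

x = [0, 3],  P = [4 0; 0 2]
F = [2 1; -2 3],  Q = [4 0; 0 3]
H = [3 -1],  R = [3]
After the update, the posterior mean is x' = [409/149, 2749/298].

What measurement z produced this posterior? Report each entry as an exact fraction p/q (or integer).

z = [-1]

x̄ = F·x = [3, 9]
P̄ = F·P·Fᵀ + Q = [22 -10; -10 37]
S = H·P̄·Hᵀ + R = [298]
K = P̄·Hᵀ·S⁻¹ = [38/149; -67/298]
x' − x̄ = [-38/149, 67/298] = K·y
y = (KᵀK)⁻¹·Kᵀ·(x' − x̄) = [-1]
z = y + H·x̄ = [-1] + [0] = [-1]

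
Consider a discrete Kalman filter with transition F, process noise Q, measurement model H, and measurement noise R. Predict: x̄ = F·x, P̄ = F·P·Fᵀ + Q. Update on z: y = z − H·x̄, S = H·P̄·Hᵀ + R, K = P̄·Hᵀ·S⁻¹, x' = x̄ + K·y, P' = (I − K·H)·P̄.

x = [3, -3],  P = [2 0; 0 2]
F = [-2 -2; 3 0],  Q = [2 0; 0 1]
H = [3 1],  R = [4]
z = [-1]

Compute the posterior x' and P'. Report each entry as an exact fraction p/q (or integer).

x̄ = F·x = [0, 9]
P̄ = F·P·Fᵀ + Q = [18 -12; -12 19]
y = z − H·x̄ = [-10]
S = H·P̄·Hᵀ + R = [113]
K = P̄·Hᵀ·S⁻¹ = [42/113; -17/113]
x' = x̄ + K·y = [-420/113, 1187/113]
P' = (I − K·H)·P̄ = [270/113 -642/113; -642/113 1858/113]

x' = [-420/113, 1187/113]
P' = [270/113 -642/113; -642/113 1858/113]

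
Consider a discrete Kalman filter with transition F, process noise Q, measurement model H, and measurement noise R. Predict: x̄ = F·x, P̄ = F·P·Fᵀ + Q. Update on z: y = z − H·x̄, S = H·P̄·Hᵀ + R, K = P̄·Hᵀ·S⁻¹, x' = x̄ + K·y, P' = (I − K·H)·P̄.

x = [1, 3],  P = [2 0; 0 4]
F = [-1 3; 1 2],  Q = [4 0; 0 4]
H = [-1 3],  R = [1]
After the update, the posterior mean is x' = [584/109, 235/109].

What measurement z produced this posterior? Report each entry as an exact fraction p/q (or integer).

z = [1]

x̄ = F·x = [8, 7]
P̄ = F·P·Fᵀ + Q = [42 22; 22 22]
S = H·P̄·Hᵀ + R = [109]
K = P̄·Hᵀ·S⁻¹ = [24/109; 44/109]
x' − x̄ = [-288/109, -528/109] = K·y
y = (KᵀK)⁻¹·Kᵀ·(x' − x̄) = [-12]
z = y + H·x̄ = [-12] + [13] = [1]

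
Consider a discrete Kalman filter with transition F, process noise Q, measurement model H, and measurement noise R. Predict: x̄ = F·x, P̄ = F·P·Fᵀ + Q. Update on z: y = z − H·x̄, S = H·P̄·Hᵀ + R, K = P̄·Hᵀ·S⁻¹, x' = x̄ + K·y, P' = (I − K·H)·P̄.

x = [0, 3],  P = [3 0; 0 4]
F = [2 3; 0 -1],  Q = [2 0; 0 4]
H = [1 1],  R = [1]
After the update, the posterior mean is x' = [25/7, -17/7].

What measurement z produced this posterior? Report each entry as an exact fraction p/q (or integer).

x̄ = F·x = [9, -3]
P̄ = F·P·Fᵀ + Q = [50 -12; -12 8]
S = H·P̄·Hᵀ + R = [35]
K = P̄·Hᵀ·S⁻¹ = [38/35; -4/35]
x' − x̄ = [-38/7, 4/7] = K·y
y = (KᵀK)⁻¹·Kᵀ·(x' − x̄) = [-5]
z = y + H·x̄ = [-5] + [6] = [1]

z = [1]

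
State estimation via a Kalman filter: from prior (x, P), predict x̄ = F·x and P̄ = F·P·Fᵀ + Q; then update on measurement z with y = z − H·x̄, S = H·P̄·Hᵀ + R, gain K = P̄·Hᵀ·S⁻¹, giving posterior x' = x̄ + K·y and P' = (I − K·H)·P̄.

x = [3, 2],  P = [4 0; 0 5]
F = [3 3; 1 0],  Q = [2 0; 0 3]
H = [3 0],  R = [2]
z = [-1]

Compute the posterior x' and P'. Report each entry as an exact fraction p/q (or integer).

x' = [-219/749, 591/749]
P' = [166/749 24/749; 24/749 3947/749]

x̄ = F·x = [15, 3]
P̄ = F·P·Fᵀ + Q = [83 12; 12 7]
y = z − H·x̄ = [-46]
S = H·P̄·Hᵀ + R = [749]
K = P̄·Hᵀ·S⁻¹ = [249/749; 36/749]
x' = x̄ + K·y = [-219/749, 591/749]
P' = (I − K·H)·P̄ = [166/749 24/749; 24/749 3947/749]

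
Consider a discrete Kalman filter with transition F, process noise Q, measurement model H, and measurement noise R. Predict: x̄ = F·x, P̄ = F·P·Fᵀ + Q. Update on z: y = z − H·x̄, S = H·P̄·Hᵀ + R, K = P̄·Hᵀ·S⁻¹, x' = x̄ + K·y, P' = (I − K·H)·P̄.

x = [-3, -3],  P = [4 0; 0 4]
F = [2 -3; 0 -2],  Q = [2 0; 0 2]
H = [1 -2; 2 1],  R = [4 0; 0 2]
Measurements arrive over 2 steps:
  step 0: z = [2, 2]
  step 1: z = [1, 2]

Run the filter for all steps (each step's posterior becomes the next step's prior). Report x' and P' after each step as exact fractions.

step 0: x̄ = F·x = [3, 6]
step 0: P̄ = F·P·Fᵀ + Q = [54 24; 24 18]
step 0: y = z − H·x̄ = [11, -10]
step 0: S = H·P̄·Hᵀ + R = [34 0; 0 332]
step 0: K = P̄·Hᵀ·S⁻¹ = [3/17 33/83; -6/17 33/166]
step 0: x' = x̄ + K·y = [1362/1411, 183/1411]
step 0: P' = (I − K·H)·P̄ = [648/1411 -174/1411; -174/1411 909/1411]
step 1: x̄ = F·x = [2175/1411, -366/1411]
step 1: P̄ = F·P·Fᵀ + Q = [15683/1411 6150/1411; 6150/1411 6458/1411]
step 1: y = z − H·x̄ = [-88/83, -14/17]
step 1: S = H·P̄·Hᵀ + R = [1327/83 0; 0 1164/17]
step 1: K = P̄·Hᵀ·S⁻¹ = [199/1327 113/291; -398/1327 113/582]
step 1: x' = x̄ + K·y = [410359/386157, -39115/386157]
step 1: P' = (I − K·H)·P̄ = [166288/386157 -32674/386157; -32674/386157 215299/386157]

step 0: x' = [1362/1411, 183/1411], P' = [648/1411 -174/1411; -174/1411 909/1411]
step 1: x' = [410359/386157, -39115/386157], P' = [166288/386157 -32674/386157; -32674/386157 215299/386157]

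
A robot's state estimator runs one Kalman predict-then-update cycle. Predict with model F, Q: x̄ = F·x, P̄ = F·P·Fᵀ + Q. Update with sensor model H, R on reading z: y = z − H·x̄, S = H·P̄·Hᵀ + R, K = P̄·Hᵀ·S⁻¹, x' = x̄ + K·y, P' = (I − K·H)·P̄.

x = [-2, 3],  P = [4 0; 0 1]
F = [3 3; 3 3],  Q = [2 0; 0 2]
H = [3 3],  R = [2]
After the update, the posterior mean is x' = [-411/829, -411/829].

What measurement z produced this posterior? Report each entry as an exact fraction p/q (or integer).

z = [-3]

x̄ = F·x = [3, 3]
P̄ = F·P·Fᵀ + Q = [47 45; 45 47]
S = H·P̄·Hᵀ + R = [1658]
K = P̄·Hᵀ·S⁻¹ = [138/829; 138/829]
x' − x̄ = [-2898/829, -2898/829] = K·y
y = (KᵀK)⁻¹·Kᵀ·(x' − x̄) = [-21]
z = y + H·x̄ = [-21] + [18] = [-3]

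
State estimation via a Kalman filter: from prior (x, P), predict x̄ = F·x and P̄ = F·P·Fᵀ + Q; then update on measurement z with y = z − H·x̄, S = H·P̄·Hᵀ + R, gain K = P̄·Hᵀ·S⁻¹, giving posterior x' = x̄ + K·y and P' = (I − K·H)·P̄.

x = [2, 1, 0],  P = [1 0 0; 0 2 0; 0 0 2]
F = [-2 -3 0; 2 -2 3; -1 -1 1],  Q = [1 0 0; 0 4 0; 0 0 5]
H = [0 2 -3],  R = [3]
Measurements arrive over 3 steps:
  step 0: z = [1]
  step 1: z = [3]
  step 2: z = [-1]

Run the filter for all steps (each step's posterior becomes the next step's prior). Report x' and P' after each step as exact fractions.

step 0: x̄ = F·x = [-7, 2, -3]
step 0: P̄ = F·P·Fᵀ + Q = [23 8 8; 8 34 8; 8 8 10]
step 0: y = z − H·x̄ = [-12]
step 0: S = H·P̄·Hᵀ + R = [133]
step 0: K = P̄·Hᵀ·S⁻¹ = [-8/133; 44/133; -2/19]
step 0: x' = x̄ + K·y = [-835/133, -262/133, -33/19]
step 0: P' = (I − K·H)·P̄ = [2995/133 1416/133 136/19; 1416/133 2586/133 240/19; 136/19 240/19 162/19]
step 1: x̄ = F·x = [2456/133, -1839/133, 866/133]
step 1: P̄ = F·P·Fᵀ + Q = [52379/133 -20128/133 13884/133; -20128/133 12998/133 -6768/133; 13884/133 -6768/133 4948/133]
step 1: y = z − H·x̄ = [6675/133]
step 1: S = H·P̄·Hᵀ + R = [178139/133]
step 1: K = P̄·Hᵀ·S⁻¹ = [-81908/178139; 46300/178139; -28380/178139]
step 1: x' = x̄ + K·y = [-821252/178139, -139437/178139, -264422/178139]
step 1: P' = (I − K·H)·P̄ = [19712949/178139 1554576/178139 1118292/178139; 1554576/178139 1291434/178139 814656/178139; 1118292/178139 814656/178139 571484/178139]
step 2: x̄ = F·x = [2060815/178139, -2156896/178139, 53559/13703]
step 2: P̄ = F·P·Fᵀ + Q = [109307753/178139 -88254000/178139 3568656/13703; -88254000/178139 81080468/178139 -3101550/13703; 3568656/13703 -3101550/13703 1669986/13703]
step 2: y = z − H·x̄ = [6224454/178139]
step 2: S = H·P̄·Hᵀ + R = [1004086451/178139]
step 2: K = P̄·Hᵀ·S⁻¹ = [-315685584/1004086451; 283121386/1004086451; -145769754/1004086451]
step 2: x' = x̄ + K·y = [585307111/1004086451, -2264714668/1004086451, -1168889841/1004086451]
step 2: P' = (I − K·H)·P̄ = [56680714673/1004086451 4281456816/1004086451 3169990128/1004086451; 4281456816/1004086451 7039896648/1004086451 4410143046/1004086451; 3169990128/1004086451 4410143046/1004086451 3085865118/1004086451]

step 0: x' = [-835/133, -262/133, -33/19], P' = [2995/133 1416/133 136/19; 1416/133 2586/133 240/19; 136/19 240/19 162/19]
step 1: x' = [-821252/178139, -139437/178139, -264422/178139], P' = [19712949/178139 1554576/178139 1118292/178139; 1554576/178139 1291434/178139 814656/178139; 1118292/178139 814656/178139 571484/178139]
step 2: x' = [585307111/1004086451, -2264714668/1004086451, -1168889841/1004086451], P' = [56680714673/1004086451 4281456816/1004086451 3169990128/1004086451; 4281456816/1004086451 7039896648/1004086451 4410143046/1004086451; 3169990128/1004086451 4410143046/1004086451 3085865118/1004086451]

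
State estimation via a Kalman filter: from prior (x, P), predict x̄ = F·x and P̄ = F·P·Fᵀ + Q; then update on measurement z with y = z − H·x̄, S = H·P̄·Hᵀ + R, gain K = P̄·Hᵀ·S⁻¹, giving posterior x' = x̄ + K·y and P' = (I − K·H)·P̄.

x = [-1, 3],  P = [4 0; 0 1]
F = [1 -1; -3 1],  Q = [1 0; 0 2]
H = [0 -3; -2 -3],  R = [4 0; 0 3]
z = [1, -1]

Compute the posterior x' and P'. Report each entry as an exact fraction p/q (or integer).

x' = [-743/1427, 307/1427]
P' = [1389/1427 -572/1427; -572/1427 1508/4281]

x̄ = F·x = [-4, 6]
P̄ = F·P·Fᵀ + Q = [6 -13; -13 39]
y = z − H·x̄ = [19, 9]
S = H·P̄·Hᵀ + R = [355 273; 273 222]
K = P̄·Hᵀ·S⁻¹ = [429/1427 -354/1427; -377/1427 -364/4281]
x' = x̄ + K·y = [-743/1427, 307/1427]
P' = (I − K·H)·P̄ = [1389/1427 -572/1427; -572/1427 1508/4281]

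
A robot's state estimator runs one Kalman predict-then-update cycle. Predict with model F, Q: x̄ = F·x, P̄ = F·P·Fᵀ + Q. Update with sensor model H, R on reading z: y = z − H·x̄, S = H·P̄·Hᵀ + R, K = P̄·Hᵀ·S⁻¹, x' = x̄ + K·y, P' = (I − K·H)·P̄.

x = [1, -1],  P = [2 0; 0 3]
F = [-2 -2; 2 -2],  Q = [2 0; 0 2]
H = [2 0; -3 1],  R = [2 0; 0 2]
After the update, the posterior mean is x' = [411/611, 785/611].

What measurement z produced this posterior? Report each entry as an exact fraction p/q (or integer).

z = [1, -1]

x̄ = F·x = [0, 4]
P̄ = F·P·Fᵀ + Q = [22 4; 4 22]
S = H·P̄·Hᵀ + R = [90 -124; -124 198]
K = P̄·Hᵀ·S⁻¹ = [256/611 -31/611; 706/611 473/611]
x' − x̄ = [411/611, -1659/611] = K·y
y = (KᵀK)⁻¹·Kᵀ·(x' − x̄) = [1, -5]
z = y + H·x̄ = [1, -5] + [0, 4] = [1, -1]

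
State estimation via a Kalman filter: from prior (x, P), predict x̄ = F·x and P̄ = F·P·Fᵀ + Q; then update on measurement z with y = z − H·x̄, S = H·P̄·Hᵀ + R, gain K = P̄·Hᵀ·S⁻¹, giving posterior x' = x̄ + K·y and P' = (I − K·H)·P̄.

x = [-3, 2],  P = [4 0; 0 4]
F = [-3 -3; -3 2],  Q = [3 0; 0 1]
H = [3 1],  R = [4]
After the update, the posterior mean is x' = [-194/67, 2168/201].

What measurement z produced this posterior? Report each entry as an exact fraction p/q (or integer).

x̄ = F·x = [3, 13]
P̄ = F·P·Fᵀ + Q = [75 12; 12 53]
S = H·P̄·Hᵀ + R = [804]
K = P̄·Hᵀ·S⁻¹ = [79/268; 89/804]
x' − x̄ = [-395/67, -445/201] = K·y
y = (KᵀK)⁻¹·Kᵀ·(x' − x̄) = [-20]
z = y + H·x̄ = [-20] + [22] = [2]

z = [2]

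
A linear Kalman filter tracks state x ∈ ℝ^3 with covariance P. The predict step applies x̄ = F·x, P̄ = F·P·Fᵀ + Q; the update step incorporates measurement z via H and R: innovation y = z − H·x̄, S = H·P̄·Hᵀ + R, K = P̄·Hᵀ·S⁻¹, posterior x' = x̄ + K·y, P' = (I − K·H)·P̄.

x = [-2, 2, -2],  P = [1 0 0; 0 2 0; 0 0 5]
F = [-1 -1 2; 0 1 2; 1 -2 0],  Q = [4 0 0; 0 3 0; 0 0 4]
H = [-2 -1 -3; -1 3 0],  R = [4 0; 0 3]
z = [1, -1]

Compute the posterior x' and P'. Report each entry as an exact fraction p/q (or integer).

x' = [6389/3022, 6093/15110, -30099/15110]
P' = [20115/3022 6957/3022 -14829/3022; 6957/3022 16939/15110 -27307/15110; -14829/3022 -27307/15110 61651/15110]

x̄ = F·x = [-4, -2, -6]
P̄ = F·P·Fᵀ + Q = [27 18 3; 18 25 -4; 3 -4 13]
y = z − H·x̄ = [-27, 1]
S = H·P̄·Hᵀ + R = [338 -66; -66 147]
K = P̄·Hᵀ·S⁻¹ = [-675/3022 126/1511; -1147/15110 2672/7555; -2339/15110 -1296/7555]
x' = x̄ + K·y = [6389/3022, 6093/15110, -30099/15110]
P' = (I − K·H)·P̄ = [20115/3022 6957/3022 -14829/3022; 6957/3022 16939/15110 -27307/15110; -14829/3022 -27307/15110 61651/15110]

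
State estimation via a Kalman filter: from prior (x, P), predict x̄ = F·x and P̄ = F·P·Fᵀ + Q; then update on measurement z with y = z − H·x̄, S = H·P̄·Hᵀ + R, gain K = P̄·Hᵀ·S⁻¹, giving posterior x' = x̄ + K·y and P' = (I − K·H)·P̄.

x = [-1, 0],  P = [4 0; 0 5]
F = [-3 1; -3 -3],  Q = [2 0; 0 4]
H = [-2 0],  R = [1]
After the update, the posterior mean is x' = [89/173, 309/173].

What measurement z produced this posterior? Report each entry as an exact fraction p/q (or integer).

z = [-1]

x̄ = F·x = [3, 3]
P̄ = F·P·Fᵀ + Q = [43 21; 21 85]
S = H·P̄·Hᵀ + R = [173]
K = P̄·Hᵀ·S⁻¹ = [-86/173; -42/173]
x' − x̄ = [-430/173, -210/173] = K·y
y = (KᵀK)⁻¹·Kᵀ·(x' − x̄) = [5]
z = y + H·x̄ = [5] + [-6] = [-1]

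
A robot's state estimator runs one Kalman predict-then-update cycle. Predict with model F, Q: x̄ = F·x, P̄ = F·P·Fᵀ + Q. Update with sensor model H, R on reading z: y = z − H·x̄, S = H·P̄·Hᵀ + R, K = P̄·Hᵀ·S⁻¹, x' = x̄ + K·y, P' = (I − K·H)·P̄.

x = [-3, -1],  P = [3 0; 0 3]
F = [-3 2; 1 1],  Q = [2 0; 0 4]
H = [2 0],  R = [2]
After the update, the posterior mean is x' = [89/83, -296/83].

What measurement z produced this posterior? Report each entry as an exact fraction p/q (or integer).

x̄ = F·x = [7, -4]
P̄ = F·P·Fᵀ + Q = [41 -3; -3 10]
S = H·P̄·Hᵀ + R = [166]
K = P̄·Hᵀ·S⁻¹ = [41/83; -3/83]
x' − x̄ = [-492/83, 36/83] = K·y
y = (KᵀK)⁻¹·Kᵀ·(x' − x̄) = [-12]
z = y + H·x̄ = [-12] + [14] = [2]

z = [2]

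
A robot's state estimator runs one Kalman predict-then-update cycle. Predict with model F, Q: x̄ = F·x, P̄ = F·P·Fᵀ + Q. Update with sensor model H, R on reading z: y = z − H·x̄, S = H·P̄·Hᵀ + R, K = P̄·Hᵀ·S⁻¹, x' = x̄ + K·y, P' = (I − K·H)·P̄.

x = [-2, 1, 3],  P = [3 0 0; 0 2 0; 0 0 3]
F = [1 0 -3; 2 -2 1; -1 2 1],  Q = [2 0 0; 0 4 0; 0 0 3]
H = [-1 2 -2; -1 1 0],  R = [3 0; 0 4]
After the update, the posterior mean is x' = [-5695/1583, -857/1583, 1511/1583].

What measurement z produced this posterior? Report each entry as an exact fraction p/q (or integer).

x̄ = F·x = [-11, -3, 7]
P̄ = F·P·Fᵀ + Q = [32 -3 -12; -3 27 -11; -12 -11 17]
S = H·P̄·Hᵀ + R = [263 93; 93 69]
K = P̄·Hᵀ·S⁻¹ = [763/3166 -7903/9498; 887/3166 181/3166; -1043/3166 4355/9498]
x' − x̄ = [11718/1583, 3892/1583, -9570/1583] = K·y
y = (KᵀK)⁻¹·Kᵀ·(x' − x̄) = [10, -6]
z = y + H·x̄ = [10, -6] + [-9, 8] = [1, 2]

z = [1, 2]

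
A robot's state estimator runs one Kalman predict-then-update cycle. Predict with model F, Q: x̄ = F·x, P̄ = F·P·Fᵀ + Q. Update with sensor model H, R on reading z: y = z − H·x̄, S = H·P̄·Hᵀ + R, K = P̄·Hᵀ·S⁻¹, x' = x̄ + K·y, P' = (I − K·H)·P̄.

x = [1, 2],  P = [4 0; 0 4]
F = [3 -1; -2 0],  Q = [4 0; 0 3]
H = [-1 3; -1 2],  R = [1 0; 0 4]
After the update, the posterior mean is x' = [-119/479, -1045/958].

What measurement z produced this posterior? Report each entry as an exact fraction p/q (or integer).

z = [-3, -2]

x̄ = F·x = [1, -2]
P̄ = F·P·Fᵀ + Q = [44 -24; -24 19]
S = H·P̄·Hᵀ + R = [360 278; 278 220]
K = P̄·Hᵀ·S⁻¹ = [14/479 -218/479; 146/479 -99/958]
x' − x̄ = [-598/479, 871/958] = K·y
y = (KᵀK)⁻¹·Kᵀ·(x' − x̄) = [4, 3]
z = y + H·x̄ = [4, 3] + [-7, -5] = [-3, -2]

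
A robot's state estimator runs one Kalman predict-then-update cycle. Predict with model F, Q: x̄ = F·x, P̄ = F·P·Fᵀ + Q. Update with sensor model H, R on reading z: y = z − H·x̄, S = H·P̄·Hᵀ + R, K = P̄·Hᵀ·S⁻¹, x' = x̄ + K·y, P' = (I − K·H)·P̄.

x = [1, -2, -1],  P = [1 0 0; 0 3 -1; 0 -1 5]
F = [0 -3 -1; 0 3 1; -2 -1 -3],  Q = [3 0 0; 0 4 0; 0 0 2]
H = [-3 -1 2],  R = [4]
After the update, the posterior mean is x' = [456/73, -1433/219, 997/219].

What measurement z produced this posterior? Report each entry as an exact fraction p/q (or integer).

z = [-3]

x̄ = F·x = [7, -7, 3]
P̄ = F·P·Fᵀ + Q = [29 -26 14; -26 30 -14; 14 -14 48]
S = H·P̄·Hᵀ + R = [219]
K = P̄·Hᵀ·S⁻¹ = [-11/73; 20/219; 68/219]
x' − x̄ = [-55/73, 100/219, 340/219] = K·y
y = (KᵀK)⁻¹·Kᵀ·(x' − x̄) = [5]
z = y + H·x̄ = [5] + [-8] = [-3]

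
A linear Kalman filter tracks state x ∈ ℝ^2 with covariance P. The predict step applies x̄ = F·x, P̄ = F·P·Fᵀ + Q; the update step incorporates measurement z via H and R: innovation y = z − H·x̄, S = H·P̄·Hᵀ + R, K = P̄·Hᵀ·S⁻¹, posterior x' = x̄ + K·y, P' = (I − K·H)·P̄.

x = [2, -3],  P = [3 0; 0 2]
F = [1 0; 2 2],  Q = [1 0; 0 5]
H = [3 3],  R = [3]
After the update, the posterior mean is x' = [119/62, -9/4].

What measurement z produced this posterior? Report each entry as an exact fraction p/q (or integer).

z = [-1]

x̄ = F·x = [2, -2]
P̄ = F·P·Fᵀ + Q = [4 6; 6 25]
S = H·P̄·Hᵀ + R = [372]
K = P̄·Hᵀ·S⁻¹ = [5/62; 1/4]
x' − x̄ = [-5/62, -1/4] = K·y
y = (KᵀK)⁻¹·Kᵀ·(x' − x̄) = [-1]
z = y + H·x̄ = [-1] + [0] = [-1]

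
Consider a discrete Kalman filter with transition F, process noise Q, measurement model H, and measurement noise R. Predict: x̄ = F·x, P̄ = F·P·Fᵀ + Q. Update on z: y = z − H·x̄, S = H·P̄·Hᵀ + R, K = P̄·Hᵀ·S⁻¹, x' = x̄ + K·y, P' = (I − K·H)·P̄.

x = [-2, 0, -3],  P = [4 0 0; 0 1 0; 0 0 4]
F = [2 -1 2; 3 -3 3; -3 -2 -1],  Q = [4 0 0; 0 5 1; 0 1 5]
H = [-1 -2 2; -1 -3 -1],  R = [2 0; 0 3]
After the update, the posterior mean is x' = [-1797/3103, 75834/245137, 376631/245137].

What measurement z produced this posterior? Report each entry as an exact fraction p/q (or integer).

z = [3, -2]

x̄ = F·x = [-10, -15, 9]
P̄ = F·P·Fᵀ + Q = [37 51 -30; 51 86 -41; -30 -41 49]
S = H·P̄·Hᵀ + R = [1231 904; 904 863]
K = P̄·Hᵀ·S⁻¹ = [-343/3103 -216/3103; -20943/245137 -54188/245137; 87214/245137 -61816/245137]
x' − x̄ = [29233/3103, 3752889/245137, -1829602/245137] = K·y
y = (KᵀK)⁻¹·Kᵀ·(x' − x̄) = [-55, -48]
z = y + H·x̄ = [-55, -48] + [58, 46] = [3, -2]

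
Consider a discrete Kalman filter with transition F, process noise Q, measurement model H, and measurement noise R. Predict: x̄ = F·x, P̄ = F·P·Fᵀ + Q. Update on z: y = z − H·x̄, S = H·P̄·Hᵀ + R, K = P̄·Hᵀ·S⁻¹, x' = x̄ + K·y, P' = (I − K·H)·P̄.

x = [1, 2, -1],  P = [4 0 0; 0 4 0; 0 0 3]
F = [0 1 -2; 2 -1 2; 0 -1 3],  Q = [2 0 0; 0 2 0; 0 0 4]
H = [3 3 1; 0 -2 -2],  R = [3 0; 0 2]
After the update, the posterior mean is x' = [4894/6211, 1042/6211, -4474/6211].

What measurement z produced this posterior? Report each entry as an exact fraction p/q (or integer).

x̄ = F·x = [4, -2, -5]
P̄ = F·P·Fᵀ + Q = [18 -16 -22; -16 34 22; -22 22 35]
S = H·P̄·Hᵀ + R = [218 -222; -222 454]
K = P̄·Hᵀ·S⁻¹ = [1201/6211 1627/6211; 1205/6211 -943/6211; -4709/24844 -8541/24844]
x' − x̄ = [-19950/6211, 13464/6211, 26581/6211] = K·y
y = (KᵀK)⁻¹·Kᵀ·(x' − x̄) = [1, -13]
z = y + H·x̄ = [1, -13] + [1, 14] = [2, 1]

z = [2, 1]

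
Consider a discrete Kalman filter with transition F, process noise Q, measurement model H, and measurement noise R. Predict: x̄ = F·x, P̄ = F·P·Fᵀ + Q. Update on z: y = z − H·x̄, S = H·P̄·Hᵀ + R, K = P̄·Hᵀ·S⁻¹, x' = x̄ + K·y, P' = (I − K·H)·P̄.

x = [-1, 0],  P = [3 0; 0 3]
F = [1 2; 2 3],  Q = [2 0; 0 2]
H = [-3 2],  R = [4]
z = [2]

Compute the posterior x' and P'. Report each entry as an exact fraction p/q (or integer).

x' = [-14/11, -12/11]
P' = [184/11 274/11; 274/11 1253/33]

x̄ = F·x = [-1, -2]
P̄ = F·P·Fᵀ + Q = [17 24; 24 41]
y = z − H·x̄ = [3]
S = H·P̄·Hᵀ + R = [33]
K = P̄·Hᵀ·S⁻¹ = [-1/11; 10/33]
x' = x̄ + K·y = [-14/11, -12/11]
P' = (I − K·H)·P̄ = [184/11 274/11; 274/11 1253/33]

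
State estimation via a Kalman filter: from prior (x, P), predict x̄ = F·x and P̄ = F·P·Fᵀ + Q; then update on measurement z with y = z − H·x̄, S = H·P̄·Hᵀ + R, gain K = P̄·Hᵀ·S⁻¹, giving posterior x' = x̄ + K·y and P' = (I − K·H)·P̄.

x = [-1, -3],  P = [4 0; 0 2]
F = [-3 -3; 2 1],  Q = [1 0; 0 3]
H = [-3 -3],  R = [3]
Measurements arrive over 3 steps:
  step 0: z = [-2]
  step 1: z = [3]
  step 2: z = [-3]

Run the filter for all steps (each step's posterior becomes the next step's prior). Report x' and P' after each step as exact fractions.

step 0: x̄ = F·x = [12, -5]
step 0: P̄ = F·P·Fᵀ + Q = [55 -30; -30 21]
step 0: y = z − H·x̄ = [19]
step 0: S = H·P̄·Hᵀ + R = [147]
step 0: K = P̄·Hᵀ·S⁻¹ = [-25/49; 9/49]
step 0: x' = x̄ + K·y = [113/49, -74/49]
step 0: P' = (I − K·H)·P̄ = [820/49 -795/49; -795/49 786/49]
step 1: x̄ = F·x = [-117/49, 152/49]
step 1: P̄ = F·P·Fᵀ + Q = [193/49 -123/49; -123/49 1033/49]
step 1: y = z − H·x̄ = [36/7]
step 1: S = H·P̄·Hᵀ + R = [183]
step 1: K = P̄·Hᵀ·S⁻¹ = [-10/427; -130/427]
step 1: x' = x̄ + K·y = [-153/61, 656/427]
step 1: P' = (I − K·H)·P̄ = [1639/427 -1629/427; -1629/427 1759/427]
step 2: x̄ = F·x = [1245/427, -1486/427]
step 2: P̄ = F·P·Fᵀ + Q = [241/61 -450/427; -450/427 440/61]
step 2: y = z − H·x̄ = [-2004/427]
step 2: S = H·P̄·Hᵀ + R = [36084/427]
step 2: K = P̄·Hᵀ·S⁻¹ = [-1237/12028; -1315/6014]
step 2: x' = x̄ + K·y = [71532/21049, -51652/21049]
step 2: P' = (I − K·H)·P̄ = [257389/84196 -124365/42098; -124365/42098 66785/21049]

step 0: x' = [113/49, -74/49], P' = [820/49 -795/49; -795/49 786/49]
step 1: x' = [-153/61, 656/427], P' = [1639/427 -1629/427; -1629/427 1759/427]
step 2: x' = [71532/21049, -51652/21049], P' = [257389/84196 -124365/42098; -124365/42098 66785/21049]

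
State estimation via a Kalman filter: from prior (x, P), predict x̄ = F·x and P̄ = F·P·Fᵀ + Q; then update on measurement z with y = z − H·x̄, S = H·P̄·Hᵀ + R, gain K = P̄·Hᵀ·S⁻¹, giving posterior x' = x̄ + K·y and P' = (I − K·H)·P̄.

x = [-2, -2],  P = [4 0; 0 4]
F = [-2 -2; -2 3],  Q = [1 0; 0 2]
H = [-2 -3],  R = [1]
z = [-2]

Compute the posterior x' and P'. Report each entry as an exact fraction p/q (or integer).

x̄ = F·x = [8, -2]
P̄ = F·P·Fᵀ + Q = [33 -8; -8 54]
y = z − H·x̄ = [8]
S = H·P̄·Hᵀ + R = [523]
K = P̄·Hᵀ·S⁻¹ = [-42/523; -146/523]
x' = x̄ + K·y = [3848/523, -2214/523]
P' = (I − K·H)·P̄ = [15495/523 -10316/523; -10316/523 6926/523]

x' = [3848/523, -2214/523]
P' = [15495/523 -10316/523; -10316/523 6926/523]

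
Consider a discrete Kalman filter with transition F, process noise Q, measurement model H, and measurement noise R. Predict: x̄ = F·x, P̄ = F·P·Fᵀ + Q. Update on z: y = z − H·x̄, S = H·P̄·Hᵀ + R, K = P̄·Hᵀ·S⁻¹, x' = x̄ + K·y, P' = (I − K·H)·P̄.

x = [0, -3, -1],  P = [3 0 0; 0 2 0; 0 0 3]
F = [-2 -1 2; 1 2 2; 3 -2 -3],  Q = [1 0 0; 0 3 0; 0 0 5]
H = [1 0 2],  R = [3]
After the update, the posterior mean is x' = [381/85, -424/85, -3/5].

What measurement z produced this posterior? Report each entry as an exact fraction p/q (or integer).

x̄ = F·x = [1, -8, 9]
P̄ = F·P·Fᵀ + Q = [27 2 -32; 2 26 -17; -32 -17 67]
S = H·P̄·Hᵀ + R = [170]
K = P̄·Hᵀ·S⁻¹ = [-37/170; -16/85; 3/5]
x' − x̄ = [296/85, 256/85, -48/5] = K·y
y = (KᵀK)⁻¹·Kᵀ·(x' − x̄) = [-16]
z = y + H·x̄ = [-16] + [19] = [3]

z = [3]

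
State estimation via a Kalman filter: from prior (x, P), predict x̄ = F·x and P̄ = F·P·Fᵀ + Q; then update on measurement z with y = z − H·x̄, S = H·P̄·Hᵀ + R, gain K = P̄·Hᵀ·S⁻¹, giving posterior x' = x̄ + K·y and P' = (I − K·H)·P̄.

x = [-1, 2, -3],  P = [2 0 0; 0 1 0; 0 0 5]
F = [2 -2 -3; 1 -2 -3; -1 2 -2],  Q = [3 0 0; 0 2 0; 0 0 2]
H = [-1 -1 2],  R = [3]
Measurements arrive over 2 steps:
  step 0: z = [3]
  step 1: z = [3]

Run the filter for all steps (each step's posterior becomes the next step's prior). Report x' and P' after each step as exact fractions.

step 0: x' = [213/25, 216/25, 51/5], P' = [1413/50 658/25 133/5; 658/25 2293/75 418/15; 133/5 418/15 82/3]
step 1: x' = [-445395/52133, -622842/52133, -452625/52133], P' = [3168191/156399 4929125/156399 3929561/156399; 4929125/156399 9679010/156399 7157642/156399; 3929561/156399 7157642/156399 5527802/156399]

step 0: x̄ = F·x = [3, 4, 11]
step 0: P̄ = F·P·Fᵀ + Q = [60 53 22; 53 53 24; 22 24 28]
step 0: y = z − H·x̄ = [-12]
step 0: S = H·P̄·Hᵀ + R = [150]
step 0: K = P̄·Hᵀ·S⁻¹ = [-23/50; -29/75; 1/15]
step 0: x' = x̄ + K·y = [213/25, 216/25, 51/5]
step 0: P' = (I − K·H)·P̄ = [1413/50 658/25 133/5; 658/25 2293/75 418/15; 133/5 418/15 82/3]
step 1: x̄ = F·x = [-771/25, -984/25, -291/25]
step 1: P̄ = F·P·Fᵀ + Q = [21673/75 27142/75 4558/75; 27142/75 70211/150 13439/150; 4558/75 13439/150 6011/150]
step 1: y = z − H·x̄ = [-1098/25]
step 1: S = H·P̄·Hᵀ + R = [52133/50]
step 1: K = P̄·Hᵀ·S⁻¹ = [-26466/52133; -32539/52133; -3511/52133]
step 1: x' = x̄ + K·y = [-445395/52133, -622842/52133, -452625/52133]
step 1: P' = (I − K·H)·P̄ = [3168191/156399 4929125/156399 3929561/156399; 4929125/156399 9679010/156399 7157642/156399; 3929561/156399 7157642/156399 5527802/156399]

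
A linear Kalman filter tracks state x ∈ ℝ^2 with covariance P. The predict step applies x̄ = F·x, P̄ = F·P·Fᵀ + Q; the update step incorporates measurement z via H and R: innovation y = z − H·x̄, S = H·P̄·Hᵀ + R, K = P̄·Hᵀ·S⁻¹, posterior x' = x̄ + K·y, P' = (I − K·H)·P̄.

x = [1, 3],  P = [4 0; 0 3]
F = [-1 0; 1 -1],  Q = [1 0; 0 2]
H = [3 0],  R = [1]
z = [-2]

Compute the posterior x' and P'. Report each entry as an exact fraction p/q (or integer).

x̄ = F·x = [-1, -2]
P̄ = F·P·Fᵀ + Q = [5 -4; -4 9]
y = z − H·x̄ = [1]
S = H·P̄·Hᵀ + R = [46]
K = P̄·Hᵀ·S⁻¹ = [15/46; -6/23]
x' = x̄ + K·y = [-31/46, -52/23]
P' = (I − K·H)·P̄ = [5/46 -2/23; -2/23 135/23]

x' = [-31/46, -52/23]
P' = [5/46 -2/23; -2/23 135/23]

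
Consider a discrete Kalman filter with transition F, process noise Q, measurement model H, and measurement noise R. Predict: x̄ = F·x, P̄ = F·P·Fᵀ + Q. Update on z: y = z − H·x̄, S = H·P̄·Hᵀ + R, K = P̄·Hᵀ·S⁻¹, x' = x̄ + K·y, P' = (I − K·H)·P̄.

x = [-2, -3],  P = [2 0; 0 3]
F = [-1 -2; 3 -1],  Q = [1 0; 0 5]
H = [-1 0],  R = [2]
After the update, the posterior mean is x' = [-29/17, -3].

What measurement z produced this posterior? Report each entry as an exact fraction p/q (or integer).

z = [3]

x̄ = F·x = [8, -3]
P̄ = F·P·Fᵀ + Q = [15 0; 0 26]
S = H·P̄·Hᵀ + R = [17]
K = P̄·Hᵀ·S⁻¹ = [-15/17; 0]
x' − x̄ = [-165/17, 0] = K·y
y = (KᵀK)⁻¹·Kᵀ·(x' − x̄) = [11]
z = y + H·x̄ = [11] + [-8] = [3]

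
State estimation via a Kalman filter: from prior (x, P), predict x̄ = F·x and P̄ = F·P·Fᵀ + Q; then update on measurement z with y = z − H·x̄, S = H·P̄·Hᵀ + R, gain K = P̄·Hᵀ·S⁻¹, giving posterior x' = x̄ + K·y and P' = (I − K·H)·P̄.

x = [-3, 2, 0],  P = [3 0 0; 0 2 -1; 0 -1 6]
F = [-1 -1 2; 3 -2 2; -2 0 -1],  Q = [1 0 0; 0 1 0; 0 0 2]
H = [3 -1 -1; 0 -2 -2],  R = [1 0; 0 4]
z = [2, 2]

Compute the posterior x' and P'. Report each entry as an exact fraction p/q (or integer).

x' = [1159/4675, -18787/4675, 12534/4675]
P' = [1018/4675 2251/4675 -757/4675; 2251/4675 75107/4675 -68249/4675; -757/4675 -68249/4675 65843/4675]

x̄ = F·x = [1, -13, 6]
P̄ = F·P·Fᵀ + Q = [34 25 -7; 25 68 -32; -7 -32 20]
y = z − H·x̄ = [-8, -12]
S = H·P̄·Hᵀ + R = [223 -60; -60 100]
K = P̄·Hᵀ·S⁻¹ = [312/935 -747/4675; -21/935 -3429/4675; 27/935 1203/4675]
x' = x̄ + K·y = [1159/4675, -18787/4675, 12534/4675]
P' = (I − K·H)·P̄ = [1018/4675 2251/4675 -757/4675; 2251/4675 75107/4675 -68249/4675; -757/4675 -68249/4675 65843/4675]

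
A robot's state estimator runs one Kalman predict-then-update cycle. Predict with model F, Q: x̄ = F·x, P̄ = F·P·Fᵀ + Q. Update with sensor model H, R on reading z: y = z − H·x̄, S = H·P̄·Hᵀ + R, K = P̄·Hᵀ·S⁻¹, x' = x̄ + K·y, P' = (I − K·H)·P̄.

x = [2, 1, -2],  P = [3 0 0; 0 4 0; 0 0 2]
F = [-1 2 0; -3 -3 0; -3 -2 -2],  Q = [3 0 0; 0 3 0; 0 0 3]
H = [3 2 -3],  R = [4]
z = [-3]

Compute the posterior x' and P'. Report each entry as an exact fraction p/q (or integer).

x' = [171/286, -126/13, -1387/286]
P' = [3043/286 -24/13 2615/286; -24/13 660/13 420/13; 2615/286 420/13 8883/286]

x̄ = F·x = [0, -9, -4]
P̄ = F·P·Fᵀ + Q = [22 -15 -7; -15 66 51; -7 51 54]
y = z − H·x̄ = [3]
S = H·P̄·Hᵀ + R = [286]
K = P̄·Hᵀ·S⁻¹ = [57/286; -3/13; -81/286]
x' = x̄ + K·y = [171/286, -126/13, -1387/286]
P' = (I − K·H)·P̄ = [3043/286 -24/13 2615/286; -24/13 660/13 420/13; 2615/286 420/13 8883/286]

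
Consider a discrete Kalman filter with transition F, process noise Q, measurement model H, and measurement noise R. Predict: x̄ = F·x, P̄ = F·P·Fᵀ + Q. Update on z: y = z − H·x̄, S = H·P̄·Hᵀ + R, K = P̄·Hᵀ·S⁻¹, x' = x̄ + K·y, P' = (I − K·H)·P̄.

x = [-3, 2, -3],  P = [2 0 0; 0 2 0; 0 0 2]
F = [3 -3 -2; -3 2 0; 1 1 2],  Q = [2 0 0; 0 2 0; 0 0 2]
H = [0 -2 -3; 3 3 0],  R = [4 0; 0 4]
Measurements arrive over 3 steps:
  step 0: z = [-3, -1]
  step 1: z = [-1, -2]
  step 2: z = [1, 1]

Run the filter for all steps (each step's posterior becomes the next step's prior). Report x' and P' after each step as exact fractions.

step 0: x' = [-21753/2242, 10756/1121, -11835/2242], P' = [14252/1121 -14094/1121 8894/1121; -14094/1121 14410/1121 -9116/1121; 8894/1121 -9116/1121 6234/1121]
step 1: x' = [-7186717/3382432, 23783889/16912160, -1858661/4228040], P' = [17049663/845608 -16937119/845608 2620323/211402; -16937119/845608 85869019/4228040 -13295151/1057010; 2620323/211402 -13295151/1057010 4325858/528505]
step 2: x' = [252711619349/196477592398, -206702717605/196477592398, 39454103738/98238796199], P' = [1990759102106/98238796199 -1976148478482/98238796199 1221200342924/98238796199; -1976148478482/98238796199 2002043544934/98238796199 -1238131611988/98238796199; 1221200342924/98238796199 -1238131611988/98238796199 804463782652/98238796199]

step 0: x̄ = F·x = [-9, 13, -7]
step 0: P̄ = F·P·Fᵀ + Q = [46 -30 -8; -30 28 -2; -8 -2 14]
step 0: y = z − H·x̄ = [2, -13]
step 0: S = H·P̄·Hᵀ + R = [218 102; 102 130]
step 0: K = P̄·Hᵀ·S⁻¹ = [753/2242 237/2242; -368/1121 237/1121; -235/2242 -333/2242]
step 0: x' = x̄ + K·y = [-21753/2242, 10756/1121, -11835/2242]
step 0: P' = (I − K·H)·P̄ = [14252/1121 -14094/1121 8894/1121; -14094/1121 14410/1121 -9116/1121; 8894/1121 -9116/1121 6234/1121]
step 1: x̄ = F·x = [-106125/2242, 108283/2242, -23911/2242]
step 1: P̄ = F·P·Fᵀ + Q = [322708/1121 -336310/1121 83094/1121; -336310/1121 357278/1121 -89670/1121; 83094/1121 -89670/1121 26764/1121]
step 1: y = z − H·x̄ = [142591/2242, -5479/1121]
step 1: S = H·P̄·Hᵀ + R = [598432/1121 -66624/1121; -66624/1121 70778/1121]
step 1: K = P̄·Hᵀ·S⁻¹ = [1215181/1691216 10551/105701; -6098113/8456080 110946/528505; 317577/2114020 -72576/528505]
step 1: x' = x̄ + K·y = [-7186717/3382432, 23783889/16912160, -1858661/4228040]
step 1: P' = (I − K·H)·P̄ = [17049663/845608 -16937119/845608 2620323/211402; -16937119/845608 85869019/4228040 -13295151/1057010; 2620323/211402 -13295151/1057010 4325858/528505]
step 2: x̄ = F·x = [-82141567/8456080, 155368533/16912160, -3377373/2114020]
step 2: P̄ = F·P·Fᵀ + Q = [486058871/1057010 -1012785849/2114020 61847638/528505; -1012785849/2114020 2135394131/4228040 -65810311/528505; 61847638/528505 -65810311/528505 18191638/528505]
step 2: y = z − H·x̄ = [123296137/8456080, 43655963/16912160]
step 2: S = H·P̄·Hᵀ + R = [887624191/1057010 -186811071/2114020; -186811071/2114020 273288131/4228040]
step 2: K = P̄·Hᵀ·S⁻¹ = [72173982048/98238796199 10957967718/98238796199; -72423063476/98238796199 19421299839/98238796199; 15717969005/98238796199 -12698451798/98238796199]
step 2: x' = x̄ + K·y = [252711619349/196477592398, -206702717605/196477592398, 39454103738/98238796199]
step 2: P' = (I − K·H)·P̄ = [1990759102106/98238796199 -1976148478482/98238796199 1221200342924/98238796199; -1976148478482/98238796199 2002043544934/98238796199 -1238131611988/98238796199; 1221200342924/98238796199 -1238131611988/98238796199 804463782652/98238796199]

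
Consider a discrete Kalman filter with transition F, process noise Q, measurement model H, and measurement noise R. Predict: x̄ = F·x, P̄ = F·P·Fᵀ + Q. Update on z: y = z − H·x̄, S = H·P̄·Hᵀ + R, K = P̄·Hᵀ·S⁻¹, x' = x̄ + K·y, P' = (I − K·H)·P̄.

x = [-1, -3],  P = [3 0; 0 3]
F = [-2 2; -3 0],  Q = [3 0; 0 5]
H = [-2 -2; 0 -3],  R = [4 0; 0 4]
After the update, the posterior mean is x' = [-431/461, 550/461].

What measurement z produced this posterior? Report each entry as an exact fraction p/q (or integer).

z = [-1, -3]

x̄ = F·x = [-4, 3]
P̄ = F·P·Fᵀ + Q = [27 18; 18 32]
S = H·P̄·Hᵀ + R = [384 300; 300 292]
K = P̄·Hᵀ·S⁻¹ = [-210/461 261/922; -25/1383 -143/461]
x' − x̄ = [1413/461, -833/461] = K·y
y = (KᵀK)⁻¹·Kᵀ·(x' − x̄) = [-3, 6]
z = y + H·x̄ = [-3, 6] + [2, -9] = [-1, -3]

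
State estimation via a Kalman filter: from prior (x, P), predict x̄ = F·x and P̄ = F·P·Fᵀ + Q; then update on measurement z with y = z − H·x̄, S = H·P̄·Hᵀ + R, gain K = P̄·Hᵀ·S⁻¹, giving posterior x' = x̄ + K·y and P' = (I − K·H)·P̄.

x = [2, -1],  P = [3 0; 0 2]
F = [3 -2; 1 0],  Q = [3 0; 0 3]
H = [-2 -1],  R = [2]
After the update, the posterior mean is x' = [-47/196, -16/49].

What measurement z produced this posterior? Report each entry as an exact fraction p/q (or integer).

x̄ = F·x = [8, 2]
P̄ = F·P·Fᵀ + Q = [38 9; 9 6]
S = H·P̄·Hᵀ + R = [196]
K = P̄·Hᵀ·S⁻¹ = [-85/196; -6/49]
x' − x̄ = [-1615/196, -114/49] = K·y
y = (KᵀK)⁻¹·Kᵀ·(x' − x̄) = [19]
z = y + H·x̄ = [19] + [-18] = [1]

z = [1]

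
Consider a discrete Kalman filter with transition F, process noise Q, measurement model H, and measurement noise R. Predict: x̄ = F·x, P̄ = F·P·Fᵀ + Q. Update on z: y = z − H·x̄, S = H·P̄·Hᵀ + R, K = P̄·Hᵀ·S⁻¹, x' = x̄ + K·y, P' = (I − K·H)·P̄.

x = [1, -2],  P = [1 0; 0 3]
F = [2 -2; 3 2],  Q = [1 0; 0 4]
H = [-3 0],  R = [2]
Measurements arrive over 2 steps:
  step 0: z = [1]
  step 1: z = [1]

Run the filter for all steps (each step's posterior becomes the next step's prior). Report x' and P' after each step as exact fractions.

step 0: x̄ = F·x = [6, -1]
step 0: P̄ = F·P·Fᵀ + Q = [17 -6; -6 25]
step 0: y = z − H·x̄ = [19]
step 0: S = H·P̄·Hᵀ + R = [155]
step 0: K = P̄·Hᵀ·S⁻¹ = [-51/155; 18/155]
step 0: x' = x̄ + K·y = [-39/155, 187/155]
step 0: P' = (I − K·H)·P̄ = [34/155 -12/155; -12/155 3551/155]
step 1: x̄ = F·x = [-452/155, 257/155]
step 1: P̄ = F·P·Fᵀ + Q = [14591/155 -13976/155; -13976/155 14986/155]
step 1: y = z − H·x̄ = [-1201/155]
step 1: S = H·P̄·Hᵀ + R = [131629/155]
step 1: K = P̄·Hᵀ·S⁻¹ = [-43773/131629; 41928/131629]
step 1: x' = x̄ + K·y = [-44677/131629, -106625/131629]
step 1: P' = (I − K·H)·P̄ = [29182/131629 -27952/131629; -27952/131629 1384742/131629]

step 0: x' = [-39/155, 187/155], P' = [34/155 -12/155; -12/155 3551/155]
step 1: x' = [-44677/131629, -106625/131629], P' = [29182/131629 -27952/131629; -27952/131629 1384742/131629]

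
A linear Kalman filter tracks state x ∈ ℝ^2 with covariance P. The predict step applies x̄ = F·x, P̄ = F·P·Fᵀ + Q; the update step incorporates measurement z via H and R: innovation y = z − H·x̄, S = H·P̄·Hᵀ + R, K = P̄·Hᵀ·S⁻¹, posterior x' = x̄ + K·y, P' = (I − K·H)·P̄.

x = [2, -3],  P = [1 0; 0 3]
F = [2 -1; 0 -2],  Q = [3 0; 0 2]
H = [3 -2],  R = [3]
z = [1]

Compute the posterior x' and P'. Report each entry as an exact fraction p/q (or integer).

x̄ = F·x = [7, 6]
P̄ = F·P·Fᵀ + Q = [10 6; 6 14]
y = z − H·x̄ = [-8]
S = H·P̄·Hᵀ + R = [77]
K = P̄·Hᵀ·S⁻¹ = [18/77; -10/77]
x' = x̄ + K·y = [395/77, 542/77]
P' = (I − K·H)·P̄ = [446/77 642/77; 642/77 978/77]

x' = [395/77, 542/77]
P' = [446/77 642/77; 642/77 978/77]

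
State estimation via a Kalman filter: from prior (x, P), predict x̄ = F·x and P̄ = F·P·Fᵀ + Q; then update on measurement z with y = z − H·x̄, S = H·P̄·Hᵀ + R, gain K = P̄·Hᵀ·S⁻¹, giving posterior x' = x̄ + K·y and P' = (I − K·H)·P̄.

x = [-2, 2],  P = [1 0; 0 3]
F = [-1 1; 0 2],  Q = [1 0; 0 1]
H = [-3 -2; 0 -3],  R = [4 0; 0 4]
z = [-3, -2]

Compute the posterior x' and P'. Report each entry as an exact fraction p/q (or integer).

x̄ = F·x = [4, 4]
P̄ = F·P·Fᵀ + Q = [5 6; 6 13]
y = z − H·x̄ = [17, 10]
S = H·P̄·Hᵀ + R = [173 132; 132 121]
K = P̄·Hᵀ·S⁻¹ = [-81/319 450/3509; -16/319 -939/3509]
x' = x̄ + K·y = [3389/3509, 1654/3509]
P' = (I − K·H)·P̄ = [1588/3509 -600/3509; -600/3509 1252/3509]

x' = [3389/3509, 1654/3509]
P' = [1588/3509 -600/3509; -600/3509 1252/3509]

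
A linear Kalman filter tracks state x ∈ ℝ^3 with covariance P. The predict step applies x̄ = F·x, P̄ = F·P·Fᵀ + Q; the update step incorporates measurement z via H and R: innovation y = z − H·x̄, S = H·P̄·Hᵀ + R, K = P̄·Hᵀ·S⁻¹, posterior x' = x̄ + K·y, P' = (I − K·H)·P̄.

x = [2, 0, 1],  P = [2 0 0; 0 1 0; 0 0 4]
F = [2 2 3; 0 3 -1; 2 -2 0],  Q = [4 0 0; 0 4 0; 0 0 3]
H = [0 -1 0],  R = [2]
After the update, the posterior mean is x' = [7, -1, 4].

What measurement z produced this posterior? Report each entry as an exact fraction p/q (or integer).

z = [1]

x̄ = F·x = [7, -1, 4]
P̄ = F·P·Fᵀ + Q = [52 -6 4; -6 17 -6; 4 -6 15]
S = H·P̄·Hᵀ + R = [19]
K = P̄·Hᵀ·S⁻¹ = [6/19; -17/19; 6/19]
x' − x̄ = [0, 0, 0] = K·y
y = (KᵀK)⁻¹·Kᵀ·(x' − x̄) = [0]
z = y + H·x̄ = [0] + [1] = [1]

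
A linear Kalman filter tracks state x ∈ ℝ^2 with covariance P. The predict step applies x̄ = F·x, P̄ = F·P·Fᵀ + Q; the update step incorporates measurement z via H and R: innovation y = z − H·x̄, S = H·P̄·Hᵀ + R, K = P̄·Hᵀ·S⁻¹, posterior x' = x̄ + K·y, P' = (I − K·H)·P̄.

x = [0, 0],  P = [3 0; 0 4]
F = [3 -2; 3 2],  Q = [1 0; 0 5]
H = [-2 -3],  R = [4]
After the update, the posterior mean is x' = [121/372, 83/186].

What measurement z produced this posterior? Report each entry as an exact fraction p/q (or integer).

z = [-2]

x̄ = F·x = [0, 0]
P̄ = F·P·Fᵀ + Q = [44 11; 11 48]
S = H·P̄·Hᵀ + R = [744]
K = P̄·Hᵀ·S⁻¹ = [-121/744; -83/372]
x' − x̄ = [121/372, 83/186] = K·y
y = (KᵀK)⁻¹·Kᵀ·(x' − x̄) = [-2]
z = y + H·x̄ = [-2] + [0] = [-2]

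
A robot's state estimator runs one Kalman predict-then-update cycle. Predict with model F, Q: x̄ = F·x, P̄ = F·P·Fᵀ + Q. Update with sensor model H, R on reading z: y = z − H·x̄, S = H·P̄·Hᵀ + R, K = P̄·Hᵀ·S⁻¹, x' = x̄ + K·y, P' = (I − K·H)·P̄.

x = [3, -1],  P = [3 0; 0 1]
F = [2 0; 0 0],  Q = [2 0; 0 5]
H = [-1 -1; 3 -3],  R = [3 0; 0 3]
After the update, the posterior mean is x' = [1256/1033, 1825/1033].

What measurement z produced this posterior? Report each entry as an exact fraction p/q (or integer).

x̄ = F·x = [6, 0]
P̄ = F·P·Fᵀ + Q = [14 0; 0 5]
S = H·P̄·Hᵀ + R = [22 -27; -27 174]
K = P̄·Hᵀ·S⁻¹ = [-434/1033 182/1033; -425/1033 -155/1033]
x' − x̄ = [-4942/1033, 1825/1033] = K·y
y = (KᵀK)⁻¹·Kᵀ·(x' − x̄) = [3, -20]
z = y + H·x̄ = [3, -20] + [-6, 18] = [-3, -2]

z = [-3, -2]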